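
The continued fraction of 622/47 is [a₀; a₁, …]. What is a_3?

622 = 13·47 + 11   →  a_0 = 13
47 = 4·11 + 3   →  a_1 = 4
11 = 3·3 + 2   →  a_2 = 3
3 = 1·2 + 1   →  a_3 = 1

1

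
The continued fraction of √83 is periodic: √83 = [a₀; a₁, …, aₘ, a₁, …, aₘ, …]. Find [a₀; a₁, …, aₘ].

[9; 9, 18]

a₀ = ⌊√83⌋ = 9.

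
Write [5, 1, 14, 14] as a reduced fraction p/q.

Fold from the inside: start with 14/1.
  14 + 1/14 = 197/14
  1 + 14/197 = 211/197
  5 + 197/211 = 1252/211

1252/211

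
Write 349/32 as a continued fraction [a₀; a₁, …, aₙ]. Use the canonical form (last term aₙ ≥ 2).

349 = 10·32 + 29
32 = 1·29 + 3
29 = 9·3 + 2
3 = 1·2 + 1
2 = 2·1 + 0  (stop)
So 349/32 = [10; 1, 9, 1, 2].

[10; 1, 9, 1, 2]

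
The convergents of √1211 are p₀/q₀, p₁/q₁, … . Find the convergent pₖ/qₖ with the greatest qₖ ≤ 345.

11971/344

√1211 = [34; 1, 3, 1, 68, …] (period length 4).
Convergents:
  p_0/q_0 = 34/1
  p_1/q_1 = 35/1
  p_2/q_2 = 139/4
  p_3/q_3 = 174/5
  p_4/q_4 = 11971/344
  p_5/q_5 = 12145/349
q_4 = 344 ≤ 345 < 349 = q_5, so the answer is 11971/344.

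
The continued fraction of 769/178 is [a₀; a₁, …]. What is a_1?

769 = 4·178 + 57   →  a_0 = 4
178 = 3·57 + 7   →  a_1 = 3

3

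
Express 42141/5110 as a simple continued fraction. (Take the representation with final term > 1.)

42141 = 8*5110 + 1261
5110 = 4*1261 + 66
1261 = 19*66 + 7
66 = 9*7 + 3
7 = 2*3 + 1
3 = 3*1 + 0  (stop)
So 42141/5110 = [8; 4, 19, 9, 2, 3].

[8; 4, 19, 9, 2, 3]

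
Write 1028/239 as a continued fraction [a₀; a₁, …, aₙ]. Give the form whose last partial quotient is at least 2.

1028 = 4×239 + 72
239 = 3×72 + 23
72 = 3×23 + 3
23 = 7×3 + 2
3 = 1×2 + 1
2 = 2×1 + 0  (stop)
So 1028/239 = [4; 3, 3, 7, 1, 2].

[4; 3, 3, 7, 1, 2]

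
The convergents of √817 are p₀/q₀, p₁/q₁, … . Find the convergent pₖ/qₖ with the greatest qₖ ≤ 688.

√817 = [28; 1, 1, 2, 1, 1, 56, …] (period length 6).
Convergents:
  p_0/q_0 = 28/1
  p_1/q_1 = 29/1
  p_2/q_2 = 57/2
  p_3/q_3 = 143/5
  p_4/q_4 = 200/7
  p_5/q_5 = 343/12
  p_6/q_6 = 19408/679
  p_7/q_7 = 19751/691
q_6 = 679 ≤ 688 < 691 = q_7, so the answer is 19408/679.

19408/679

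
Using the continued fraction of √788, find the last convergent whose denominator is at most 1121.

√788 = [28; 14, 56, …] (period length 2).
Convergents:
  p_0/q_0 = 28/1
  p_1/q_1 = 393/14
  p_2/q_2 = 22036/785
  p_3/q_3 = 308897/11004
q_2 = 785 ≤ 1121 < 11004 = q_3, so the answer is 22036/785.

22036/785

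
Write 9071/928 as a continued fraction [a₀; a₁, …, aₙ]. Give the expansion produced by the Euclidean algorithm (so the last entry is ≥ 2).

9071 = 9·928 + 719
928 = 1·719 + 209
719 = 3·209 + 92
209 = 2·92 + 25
92 = 3·25 + 17
25 = 1·17 + 8
17 = 2·8 + 1
8 = 8·1 + 0  (stop)
So 9071/928 = [9; 1, 3, 2, 3, 1, 2, 8].

[9; 1, 3, 2, 3, 1, 2, 8]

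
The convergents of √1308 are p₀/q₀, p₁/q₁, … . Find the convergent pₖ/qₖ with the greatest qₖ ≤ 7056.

94177/2604

√1308 = [36; 6, 72, …] (period length 2).
Convergents:
  p_0/q_0 = 36/1
  p_1/q_1 = 217/6
  p_2/q_2 = 15660/433
  p_3/q_3 = 94177/2604
  p_4/q_4 = 6796404/187921
q_3 = 2604 ≤ 7056 < 187921 = q_4, so the answer is 94177/2604.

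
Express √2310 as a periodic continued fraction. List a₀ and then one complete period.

[48; 16, 96]

a₀ = ⌊√2310⌋ = 48.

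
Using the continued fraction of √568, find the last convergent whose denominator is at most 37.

√568 = [23; 1, 4, 1, 46, …] (period length 4).
Convergents:
  p_0/q_0 = 23/1
  p_1/q_1 = 24/1
  p_2/q_2 = 119/5
  p_3/q_3 = 143/6
  p_4/q_4 = 6697/281
q_3 = 6 ≤ 37 < 281 = q_4, so the answer is 143/6.

143/6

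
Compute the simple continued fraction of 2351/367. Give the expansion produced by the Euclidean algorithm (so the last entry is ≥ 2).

2351 = 6*367 + 149
367 = 2*149 + 69
149 = 2*69 + 11
69 = 6*11 + 3
11 = 3*3 + 2
3 = 1*2 + 1
2 = 2*1 + 0  (stop)
So 2351/367 = [6; 2, 2, 6, 3, 1, 2].

[6; 2, 2, 6, 3, 1, 2]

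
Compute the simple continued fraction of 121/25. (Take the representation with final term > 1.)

121 = 4*25 + 21
25 = 1*21 + 4
21 = 5*4 + 1
4 = 4*1 + 0  (stop)
So 121/25 = [4; 1, 5, 4].

[4; 1, 5, 4]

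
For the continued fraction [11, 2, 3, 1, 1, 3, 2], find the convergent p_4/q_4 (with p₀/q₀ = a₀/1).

183/16

Using pₖ = aₖpₖ₋₁ + pₖ₋₂, qₖ = aₖqₖ₋₁ + qₖ₋₂ (with p₋₁=1, p₋₂=0, q₋₁=0, q₋₂=1):
  k=0: a=11, p=11, q=1
  k=1: a=2, p=23, q=2
  k=2: a=3, p=80, q=7
  k=3: a=1, p=103, q=9
  k=4: a=1, p=183, q=16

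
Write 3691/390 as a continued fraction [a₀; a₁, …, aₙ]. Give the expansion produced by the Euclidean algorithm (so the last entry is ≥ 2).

[9; 2, 6, 2, 6, 2]

3691 = 9·390 + 181
390 = 2·181 + 28
181 = 6·28 + 13
28 = 2·13 + 2
13 = 6·2 + 1
2 = 2·1 + 0  (stop)
So 3691/390 = [9; 2, 6, 2, 6, 2].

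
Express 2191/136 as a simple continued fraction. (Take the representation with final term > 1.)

2191 = 16×136 + 15
136 = 9×15 + 1
15 = 15×1 + 0  (stop)
So 2191/136 = [16; 9, 15].

[16; 9, 15]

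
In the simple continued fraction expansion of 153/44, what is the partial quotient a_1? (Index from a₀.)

153 = 3·44 + 21   →  a_0 = 3
44 = 2·21 + 2   →  a_1 = 2

2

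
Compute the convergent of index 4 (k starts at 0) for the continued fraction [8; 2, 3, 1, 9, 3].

743/88

Using pₖ = aₖpₖ₋₁ + pₖ₋₂, qₖ = aₖqₖ₋₁ + qₖ₋₂ (with p₋₁=1, p₋₂=0, q₋₁=0, q₋₂=1):
  k=0: a=8, p=8, q=1
  k=1: a=2, p=17, q=2
  k=2: a=3, p=59, q=7
  k=3: a=1, p=76, q=9
  k=4: a=9, p=743, q=88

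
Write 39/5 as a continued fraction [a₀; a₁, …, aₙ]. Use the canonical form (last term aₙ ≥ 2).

[7; 1, 4]

39 = 7×5 + 4
5 = 1×4 + 1
4 = 4×1 + 0  (stop)
So 39/5 = [7; 1, 4].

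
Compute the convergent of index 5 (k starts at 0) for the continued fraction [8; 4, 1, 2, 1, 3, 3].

Using pₖ = aₖpₖ₋₁ + pₖ₋₂, qₖ = aₖqₖ₋₁ + qₖ₋₂ (with p₋₁=1, p₋₂=0, q₋₁=0, q₋₂=1):
  k=0: a=8, p=8, q=1
  k=1: a=4, p=33, q=4
  k=2: a=1, p=41, q=5
  k=3: a=2, p=115, q=14
  k=4: a=1, p=156, q=19
  k=5: a=3, p=583, q=71

583/71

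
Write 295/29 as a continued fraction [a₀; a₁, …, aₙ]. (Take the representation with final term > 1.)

[10; 5, 1, 4]

295 = 10·29 + 5
29 = 5·5 + 4
5 = 1·4 + 1
4 = 4·1 + 0  (stop)
So 295/29 = [10; 5, 1, 4].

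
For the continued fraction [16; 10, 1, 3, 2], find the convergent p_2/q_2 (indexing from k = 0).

Using pₖ = aₖpₖ₋₁ + pₖ₋₂, qₖ = aₖqₖ₋₁ + qₖ₋₂ (with p₋₁=1, p₋₂=0, q₋₁=0, q₋₂=1):
  k=0: a=16, p=16, q=1
  k=1: a=10, p=161, q=10
  k=2: a=1, p=177, q=11

177/11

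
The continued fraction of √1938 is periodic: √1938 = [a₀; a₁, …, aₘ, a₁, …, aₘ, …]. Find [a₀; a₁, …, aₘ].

a₀ = ⌊√1938⌋ = 44.
With m₀=0, d₀=1 and mₖ₊₁ = dₖaₖ − mₖ, dₖ₊₁ = (n − mₖ₊₁²)/dₖ, aₖ₊₁ = ⌊(a₀+mₖ₊₁)/dₖ₊₁⌋:
  k=1: m=44, d=2, a=44
  k=2: m=44, d=1, a=88
d=1 and a=2a₀=88 at k=2, so the next step gives (m, d) = (44, 2) again — its k=1 value — and the period has length 2.

[44; 44, 88]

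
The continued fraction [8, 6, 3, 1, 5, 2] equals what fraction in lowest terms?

Fold from the inside: start with 2/1.
  5 + 1/2 = 11/2
  1 + 2/11 = 13/11
  3 + 11/13 = 50/13
  6 + 13/50 = 313/50
  8 + 50/313 = 2554/313

2554/313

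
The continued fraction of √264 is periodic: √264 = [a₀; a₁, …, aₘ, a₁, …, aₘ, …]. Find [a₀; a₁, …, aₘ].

a₀ = ⌊√264⌋ = 16.
With m₀=0, d₀=1 and mₖ₊₁ = dₖaₖ − mₖ, dₖ₊₁ = (n − mₖ₊₁²)/dₖ, aₖ₊₁ = ⌊(a₀+mₖ₊₁)/dₖ₊₁⌋:
  k=1: m=16, d=8, a=4
  k=2: m=16, d=1, a=32
d=1 and a=2a₀=32 at k=2, so the next step gives (m, d) = (16, 8) again — its k=1 value — and the period has length 2.

[16; 4, 32]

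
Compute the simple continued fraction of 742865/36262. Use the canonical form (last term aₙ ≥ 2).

742865 = 20*36262 + 17625
36262 = 2*17625 + 1012
17625 = 17*1012 + 421
1012 = 2*421 + 170
421 = 2*170 + 81
170 = 2*81 + 8
81 = 10*8 + 1
8 = 8*1 + 0  (stop)
So 742865/36262 = [20; 2, 17, 2, 2, 2, 10, 8].

[20; 2, 17, 2, 2, 2, 10, 8]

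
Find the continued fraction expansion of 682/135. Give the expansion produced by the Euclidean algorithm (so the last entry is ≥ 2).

[5; 19, 3, 2]

682 = 5*135 + 7
135 = 19*7 + 2
7 = 3*2 + 1
2 = 2*1 + 0  (stop)
So 682/135 = [5; 19, 3, 2].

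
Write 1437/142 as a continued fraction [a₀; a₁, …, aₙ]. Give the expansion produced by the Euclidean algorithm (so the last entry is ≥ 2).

[10; 8, 2, 1, 5]

1437 = 10·142 + 17
142 = 8·17 + 6
17 = 2·6 + 5
6 = 1·5 + 1
5 = 5·1 + 0  (stop)
So 1437/142 = [10; 8, 2, 1, 5].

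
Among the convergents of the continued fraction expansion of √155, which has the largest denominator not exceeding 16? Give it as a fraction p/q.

112/9

√155 = [12; 2, 4, 2, 24, …] (period length 4).
Convergents:
  p_0/q_0 = 12/1
  p_1/q_1 = 25/2
  p_2/q_2 = 112/9
  p_3/q_3 = 249/20
q_2 = 9 ≤ 16 < 20 = q_3, so the answer is 112/9.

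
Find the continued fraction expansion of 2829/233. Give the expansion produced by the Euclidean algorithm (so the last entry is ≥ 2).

[12; 7, 16, 2]

2829 = 12·233 + 33
233 = 7·33 + 2
33 = 16·2 + 1
2 = 2·1 + 0  (stop)
So 2829/233 = [12; 7, 16, 2].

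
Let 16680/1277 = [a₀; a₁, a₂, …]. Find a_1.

16

16680 = 13·1277 + 79   →  a_0 = 13
1277 = 16·79 + 13   →  a_1 = 16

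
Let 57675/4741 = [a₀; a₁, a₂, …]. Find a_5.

3

57675 = 12·4741 + 783   →  a_0 = 12
4741 = 6·783 + 43   →  a_1 = 6
783 = 18·43 + 9   →  a_2 = 18
43 = 4·9 + 7   →  a_3 = 4
9 = 1·7 + 2   →  a_4 = 1
7 = 3·2 + 1   →  a_5 = 3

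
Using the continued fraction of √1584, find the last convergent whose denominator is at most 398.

√1584 = [39; 1, 3, 1, 78, …] (period length 4).
Convergents:
  p_0/q_0 = 39/1
  p_1/q_1 = 40/1
  p_2/q_2 = 159/4
  p_3/q_3 = 199/5
  p_4/q_4 = 15681/394
  p_5/q_5 = 15880/399
q_4 = 394 ≤ 398 < 399 = q_5, so the answer is 15681/394.

15681/394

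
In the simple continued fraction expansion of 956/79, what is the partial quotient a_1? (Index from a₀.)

9

956 = 12·79 + 8   →  a_0 = 12
79 = 9·8 + 7   →  a_1 = 9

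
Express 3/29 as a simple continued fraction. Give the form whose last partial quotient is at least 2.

3 = 0×29 + 3
29 = 9×3 + 2
3 = 1×2 + 1
2 = 2×1 + 0  (stop)
So 3/29 = [0; 9, 1, 2].

[0; 9, 1, 2]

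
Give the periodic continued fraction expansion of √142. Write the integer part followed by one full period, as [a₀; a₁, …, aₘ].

[11; 1, 10, 1, 22]

a₀ = ⌊√142⌋ = 11.
With m₀=0, d₀=1 and mₖ₊₁ = dₖaₖ − mₖ, dₖ₊₁ = (n − mₖ₊₁²)/dₖ, aₖ₊₁ = ⌊(a₀+mₖ₊₁)/dₖ₊₁⌋:
  k=1: m=11, d=21, a=1
  k=2: m=10, d=2, a=10
  k=3: m=10, d=21, a=1
  k=4: m=11, d=1, a=22
d=1 and a=2a₀=22 at k=4, so the next step gives (m, d) = (11, 21) again — its k=1 value — and the period has length 4.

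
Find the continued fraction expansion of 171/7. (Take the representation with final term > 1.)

[24; 2, 3]

171 = 24×7 + 3
7 = 2×3 + 1
3 = 3×1 + 0  (stop)
So 171/7 = [24; 2, 3].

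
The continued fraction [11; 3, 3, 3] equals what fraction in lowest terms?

Fold from the inside: start with 3/1.
  3 + 1/3 = 10/3
  3 + 3/10 = 33/10
  11 + 10/33 = 373/33

373/33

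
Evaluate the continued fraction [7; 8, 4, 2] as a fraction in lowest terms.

Using pₖ = aₖpₖ₋₁ + pₖ₋₂ and qₖ = aₖqₖ₋₁ + qₖ₋₂:
  k=0: a=7, p=7, q=1
  k=1: a=8, p=57, q=8
  k=2: a=4, p=235, q=33
  k=3: a=2, p=527, q=74

527/74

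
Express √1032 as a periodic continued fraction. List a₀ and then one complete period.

[32; 8, 64]

a₀ = ⌊√1032⌋ = 32.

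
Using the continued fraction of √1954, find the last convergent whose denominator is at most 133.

√1954 = [44; 4, 1, 9, 44, 9, 1, 4, 88, …] (period length 8).
Convergents:
  p_0/q_0 = 44/1
  p_1/q_1 = 177/4
  p_2/q_2 = 221/5
  p_3/q_3 = 2166/49
  p_4/q_4 = 95525/2161
q_3 = 49 ≤ 133 < 2161 = q_4, so the answer is 2166/49.

2166/49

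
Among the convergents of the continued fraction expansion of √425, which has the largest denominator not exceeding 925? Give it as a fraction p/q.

11153/541

√425 = [20; 1, 1, 1, 1, 1, 1, 40, …] (period length 7).
Convergents:
  p_0/q_0 = 20/1
  p_1/q_1 = 21/1
  p_2/q_2 = 41/2
  p_3/q_3 = 62/3
  p_4/q_4 = 103/5
  p_5/q_5 = 165/8
  p_6/q_6 = 268/13
  p_7/q_7 = 10885/528
  p_8/q_8 = 11153/541
  p_9/q_9 = 22038/1069
q_8 = 541 ≤ 925 < 1069 = q_9, so the answer is 11153/541.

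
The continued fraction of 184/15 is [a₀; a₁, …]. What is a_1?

184 = 12·15 + 4   →  a_0 = 12
15 = 3·4 + 3   →  a_1 = 3

3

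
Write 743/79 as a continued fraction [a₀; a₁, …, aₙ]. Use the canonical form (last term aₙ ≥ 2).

[9; 2, 2, 7, 2]

743 = 9×79 + 32
79 = 2×32 + 15
32 = 2×15 + 2
15 = 7×2 + 1
2 = 2×1 + 0  (stop)
So 743/79 = [9; 2, 2, 7, 2].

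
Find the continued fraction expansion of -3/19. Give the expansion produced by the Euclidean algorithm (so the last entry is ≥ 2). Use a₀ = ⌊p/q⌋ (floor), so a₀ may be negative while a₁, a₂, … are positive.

-3 = -1·19 + 16
19 = 1·16 + 3
16 = 5·3 + 1
3 = 3·1 + 0  (stop)
So -3/19 = [-1; 1, 5, 3].

[-1; 1, 5, 3]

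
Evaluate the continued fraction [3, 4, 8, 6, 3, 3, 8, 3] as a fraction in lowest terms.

177991/54892

Fold from the inside: start with 3/1.
  8 + 1/3 = 25/3
  3 + 3/25 = 78/25
  3 + 25/78 = 259/78
  6 + 78/259 = 1632/259
  8 + 259/1632 = 13315/1632
  4 + 1632/13315 = 54892/13315
  3 + 13315/54892 = 177991/54892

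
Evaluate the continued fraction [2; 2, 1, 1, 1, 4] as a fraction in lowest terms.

88/37

Using pₖ = aₖpₖ₋₁ + pₖ₋₂ and qₖ = aₖqₖ₋₁ + qₖ₋₂:
  k=0: a=2, p=2, q=1
  k=1: a=2, p=5, q=2
  k=2: a=1, p=7, q=3
  k=3: a=1, p=12, q=5
  k=4: a=1, p=19, q=8
  k=5: a=4, p=88, q=37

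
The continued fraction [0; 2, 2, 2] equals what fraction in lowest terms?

5/12

Fold from the inside: start with 2/1.
  2 + 1/2 = 5/2
  2 + 2/5 = 12/5
  0 + 5/12 = 5/12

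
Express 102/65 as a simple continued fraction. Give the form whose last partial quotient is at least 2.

102 = 1×65 + 37
65 = 1×37 + 28
37 = 1×28 + 9
28 = 3×9 + 1
9 = 9×1 + 0  (stop)
So 102/65 = [1; 1, 1, 3, 9].

[1; 1, 1, 3, 9]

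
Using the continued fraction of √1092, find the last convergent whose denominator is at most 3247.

48015/1453

√1092 = [33; 22, 66, …] (period length 2).
Convergents:
  p_0/q_0 = 33/1
  p_1/q_1 = 727/22
  p_2/q_2 = 48015/1453
  p_3/q_3 = 1057057/31988
q_2 = 1453 ≤ 3247 < 31988 = q_3, so the answer is 48015/1453.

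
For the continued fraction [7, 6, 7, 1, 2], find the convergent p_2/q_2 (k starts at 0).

Using pₖ = aₖpₖ₋₁ + pₖ₋₂, qₖ = aₖqₖ₋₁ + qₖ₋₂ (with p₋₁=1, p₋₂=0, q₋₁=0, q₋₂=1):
  k=0: a=7, p=7, q=1
  k=1: a=6, p=43, q=6
  k=2: a=7, p=308, q=43

308/43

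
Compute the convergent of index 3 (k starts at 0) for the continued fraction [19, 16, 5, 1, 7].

1849/97

Using pₖ = aₖpₖ₋₁ + pₖ₋₂, qₖ = aₖqₖ₋₁ + qₖ₋₂ (with p₋₁=1, p₋₂=0, q₋₁=0, q₋₂=1):
  k=0: a=19, p=19, q=1
  k=1: a=16, p=305, q=16
  k=2: a=5, p=1544, q=81
  k=3: a=1, p=1849, q=97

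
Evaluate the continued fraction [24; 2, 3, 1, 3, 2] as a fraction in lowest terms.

Fold from the inside: start with 2/1.
  3 + 1/2 = 7/2
  1 + 2/7 = 9/7
  3 + 7/9 = 34/9
  2 + 9/34 = 77/34
  24 + 34/77 = 1882/77

1882/77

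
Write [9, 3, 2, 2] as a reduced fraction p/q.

158/17

Using pₖ = aₖpₖ₋₁ + pₖ₋₂ and qₖ = aₖqₖ₋₁ + qₖ₋₂:
  k=0: a=9, p=9, q=1
  k=1: a=3, p=28, q=3
  k=2: a=2, p=65, q=7
  k=3: a=2, p=158, q=17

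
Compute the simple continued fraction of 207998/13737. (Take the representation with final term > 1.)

[15; 7, 14, 3, 2, 19]

207998 = 15*13737 + 1943
13737 = 7*1943 + 136
1943 = 14*136 + 39
136 = 3*39 + 19
39 = 2*19 + 1
19 = 19*1 + 0  (stop)
So 207998/13737 = [15; 7, 14, 3, 2, 19].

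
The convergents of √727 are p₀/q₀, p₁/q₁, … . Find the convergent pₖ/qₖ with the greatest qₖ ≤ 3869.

39285/1457

√727 = [26; 1, 25, 1, 52, …] (period length 4).
Convergents:
  p_0/q_0 = 26/1
  p_1/q_1 = 27/1
  p_2/q_2 = 701/26
  p_3/q_3 = 728/27
  p_4/q_4 = 38557/1430
  p_5/q_5 = 39285/1457
  p_6/q_6 = 1020682/37855
q_5 = 1457 ≤ 3869 < 37855 = q_6, so the answer is 39285/1457.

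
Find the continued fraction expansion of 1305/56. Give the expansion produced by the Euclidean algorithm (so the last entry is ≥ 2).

1305 = 23·56 + 17
56 = 3·17 + 5
17 = 3·5 + 2
5 = 2·2 + 1
2 = 2·1 + 0  (stop)
So 1305/56 = [23; 3, 3, 2, 2].

[23; 3, 3, 2, 2]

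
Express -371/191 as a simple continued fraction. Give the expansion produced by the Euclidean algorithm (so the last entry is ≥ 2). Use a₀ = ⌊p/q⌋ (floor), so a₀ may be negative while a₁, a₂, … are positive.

-371 = -2·191 + 11
191 = 17·11 + 4
11 = 2·4 + 3
4 = 1·3 + 1
3 = 3·1 + 0  (stop)
So -371/191 = [-2; 17, 2, 1, 3].

[-2; 17, 2, 1, 3]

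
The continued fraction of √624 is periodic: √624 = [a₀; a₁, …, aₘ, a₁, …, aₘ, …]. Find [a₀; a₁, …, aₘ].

a₀ = ⌊√624⌋ = 24.
With m₀=0, d₀=1 and mₖ₊₁ = dₖaₖ − mₖ, dₖ₊₁ = (n − mₖ₊₁²)/dₖ, aₖ₊₁ = ⌊(a₀+mₖ₊₁)/dₖ₊₁⌋:
  k=1: m=24, d=48, a=1
  k=2: m=24, d=1, a=48
d=1 and a=2a₀=48 at k=2, so the next step gives (m, d) = (24, 48) again — its k=1 value — and the period has length 2.

[24; 1, 48]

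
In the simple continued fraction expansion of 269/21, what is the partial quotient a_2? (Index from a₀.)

4

269 = 12·21 + 17   →  a_0 = 12
21 = 1·17 + 4   →  a_1 = 1
17 = 4·4 + 1   →  a_2 = 4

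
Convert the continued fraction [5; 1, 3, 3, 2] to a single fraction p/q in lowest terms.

Using pₖ = aₖpₖ₋₁ + pₖ₋₂ and qₖ = aₖqₖ₋₁ + qₖ₋₂:
  k=0: a=5, p=5, q=1
  k=1: a=1, p=6, q=1
  k=2: a=3, p=23, q=4
  k=3: a=3, p=75, q=13
  k=4: a=2, p=173, q=30

173/30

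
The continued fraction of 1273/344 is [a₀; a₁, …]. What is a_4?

1273 = 3·344 + 241   →  a_0 = 3
344 = 1·241 + 103   →  a_1 = 1
241 = 2·103 + 35   →  a_2 = 2
103 = 2·35 + 33   →  a_3 = 2
35 = 1·33 + 2   →  a_4 = 1

1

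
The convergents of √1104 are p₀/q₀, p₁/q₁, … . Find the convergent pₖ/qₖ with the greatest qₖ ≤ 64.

1761/53

√1104 = [33; 4, 2, 2, 2, 4, 66, …] (period length 6).
Convergents:
  p_0/q_0 = 33/1
  p_1/q_1 = 133/4
  p_2/q_2 = 299/9
  p_3/q_3 = 731/22
  p_4/q_4 = 1761/53
  p_5/q_5 = 7775/234
q_4 = 53 ≤ 64 < 234 = q_5, so the answer is 1761/53.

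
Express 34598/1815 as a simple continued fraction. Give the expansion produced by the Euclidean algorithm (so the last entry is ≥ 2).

34598 = 19×1815 + 113
1815 = 16×113 + 7
113 = 16×7 + 1
7 = 7×1 + 0  (stop)
So 34598/1815 = [19; 16, 16, 7].

[19; 16, 16, 7]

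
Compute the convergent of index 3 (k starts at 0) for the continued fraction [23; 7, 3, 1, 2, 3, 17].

671/29

Using pₖ = aₖpₖ₋₁ + pₖ₋₂, qₖ = aₖqₖ₋₁ + qₖ₋₂ (with p₋₁=1, p₋₂=0, q₋₁=0, q₋₂=1):
  k=0: a=23, p=23, q=1
  k=1: a=7, p=162, q=7
  k=2: a=3, p=509, q=22
  k=3: a=1, p=671, q=29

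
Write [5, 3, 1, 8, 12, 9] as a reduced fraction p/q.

20245/3851

Using pₖ = aₖpₖ₋₁ + pₖ₋₂ and qₖ = aₖqₖ₋₁ + qₖ₋₂:
  k=0: a=5, p=5, q=1
  k=1: a=3, p=16, q=3
  k=2: a=1, p=21, q=4
  k=3: a=8, p=184, q=35
  k=4: a=12, p=2229, q=424
  k=5: a=9, p=20245, q=3851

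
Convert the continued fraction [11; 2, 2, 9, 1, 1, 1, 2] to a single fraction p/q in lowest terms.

Using pₖ = aₖpₖ₋₁ + pₖ₋₂ and qₖ = aₖqₖ₋₁ + qₖ₋₂:
  k=0: a=11, p=11, q=1
  k=1: a=2, p=23, q=2
  k=2: a=2, p=57, q=5
  k=3: a=9, p=536, q=47
  k=4: a=1, p=593, q=52
  k=5: a=1, p=1129, q=99
  k=6: a=1, p=1722, q=151
  k=7: a=2, p=4573, q=401

4573/401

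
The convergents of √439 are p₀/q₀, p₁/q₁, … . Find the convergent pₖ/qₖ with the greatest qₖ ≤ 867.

18019/860

√439 = [20; 1, 19, 1, 40, …] (period length 4).
Convergents:
  p_0/q_0 = 20/1
  p_1/q_1 = 21/1
  p_2/q_2 = 419/20
  p_3/q_3 = 440/21
  p_4/q_4 = 18019/860
  p_5/q_5 = 18459/881
q_4 = 860 ≤ 867 < 881 = q_5, so the answer is 18019/860.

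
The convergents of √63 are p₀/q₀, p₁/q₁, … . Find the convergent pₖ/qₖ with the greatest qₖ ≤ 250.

1897/239

√63 = [7; 1, 14, …] (period length 2).
Convergents:
  p_0/q_0 = 7/1
  p_1/q_1 = 8/1
  p_2/q_2 = 119/15
  p_3/q_3 = 127/16
  p_4/q_4 = 1897/239
  p_5/q_5 = 2024/255
q_4 = 239 ≤ 250 < 255 = q_5, so the answer is 1897/239.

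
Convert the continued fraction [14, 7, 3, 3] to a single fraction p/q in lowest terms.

1032/73

Fold from the inside: start with 3/1.
  3 + 1/3 = 10/3
  7 + 3/10 = 73/10
  14 + 10/73 = 1032/73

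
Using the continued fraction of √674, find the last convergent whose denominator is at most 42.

√674 = [25; 1, 24, 1, 50, …] (period length 4).
Convergents:
  p_0/q_0 = 25/1
  p_1/q_1 = 26/1
  p_2/q_2 = 649/25
  p_3/q_3 = 675/26
  p_4/q_4 = 34399/1325
q_3 = 26 ≤ 42 < 1325 = q_4, so the answer is 675/26.

675/26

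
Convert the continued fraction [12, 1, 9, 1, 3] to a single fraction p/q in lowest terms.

555/43

Fold from the inside: start with 3/1.
  1 + 1/3 = 4/3
  9 + 3/4 = 39/4
  1 + 4/39 = 43/39
  12 + 39/43 = 555/43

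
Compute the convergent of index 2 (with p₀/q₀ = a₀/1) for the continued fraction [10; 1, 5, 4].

65/6

Using pₖ = aₖpₖ₋₁ + pₖ₋₂, qₖ = aₖqₖ₋₁ + qₖ₋₂ (with p₋₁=1, p₋₂=0, q₋₁=0, q₋₂=1):
  k=0: a=10, p=10, q=1
  k=1: a=1, p=11, q=1
  k=2: a=5, p=65, q=6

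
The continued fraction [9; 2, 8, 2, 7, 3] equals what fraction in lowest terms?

Using pₖ = aₖpₖ₋₁ + pₖ₋₂ and qₖ = aₖqₖ₋₁ + qₖ₋₂:
  k=0: a=9, p=9, q=1
  k=1: a=2, p=19, q=2
  k=2: a=8, p=161, q=17
  k=3: a=2, p=341, q=36
  k=4: a=7, p=2548, q=269
  k=5: a=3, p=7985, q=843

7985/843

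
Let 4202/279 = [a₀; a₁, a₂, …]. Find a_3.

4202 = 15·279 + 17   →  a_0 = 15
279 = 16·17 + 7   →  a_1 = 16
17 = 2·7 + 3   →  a_2 = 2
7 = 2·3 + 1   →  a_3 = 2

2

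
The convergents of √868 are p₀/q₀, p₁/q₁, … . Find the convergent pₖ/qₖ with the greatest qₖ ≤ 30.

383/13

√868 = [29; 2, 6, 19, 2, 19, 6, 2, 58, …] (period length 8).
Convergents:
  p_0/q_0 = 29/1
  p_1/q_1 = 59/2
  p_2/q_2 = 383/13
  p_3/q_3 = 7336/249
q_2 = 13 ≤ 30 < 249 = q_3, so the answer is 383/13.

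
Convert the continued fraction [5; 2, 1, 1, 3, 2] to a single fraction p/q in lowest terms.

221/41

Fold from the inside: start with 2/1.
  3 + 1/2 = 7/2
  1 + 2/7 = 9/7
  1 + 7/9 = 16/9
  2 + 9/16 = 41/16
  5 + 16/41 = 221/41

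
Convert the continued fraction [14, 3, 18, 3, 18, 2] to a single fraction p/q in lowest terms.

Using pₖ = aₖpₖ₋₁ + pₖ₋₂ and qₖ = aₖqₖ₋₁ + qₖ₋₂:
  k=0: a=14, p=14, q=1
  k=1: a=3, p=43, q=3
  k=2: a=18, p=788, q=55
  k=3: a=3, p=2407, q=168
  k=4: a=18, p=44114, q=3079
  k=5: a=2, p=90635, q=6326

90635/6326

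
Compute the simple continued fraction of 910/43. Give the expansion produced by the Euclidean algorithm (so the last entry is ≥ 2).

910 = 21×43 + 7
43 = 6×7 + 1
7 = 7×1 + 0  (stop)
So 910/43 = [21; 6, 7].

[21; 6, 7]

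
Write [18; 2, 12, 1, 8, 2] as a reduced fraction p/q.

Fold from the inside: start with 2/1.
  8 + 1/2 = 17/2
  1 + 2/17 = 19/17
  12 + 17/19 = 245/19
  2 + 19/245 = 509/245
  18 + 245/509 = 9407/509

9407/509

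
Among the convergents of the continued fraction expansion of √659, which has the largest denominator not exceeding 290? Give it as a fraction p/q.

5930/231

√659 = [25; 1, 2, 25, 2, 1, 50, …] (period length 6).
Convergents:
  p_0/q_0 = 25/1
  p_1/q_1 = 26/1
  p_2/q_2 = 77/3
  p_3/q_3 = 1951/76
  p_4/q_4 = 3979/155
  p_5/q_5 = 5930/231
  p_6/q_6 = 300479/11705
q_5 = 231 ≤ 290 < 11705 = q_6, so the answer is 5930/231.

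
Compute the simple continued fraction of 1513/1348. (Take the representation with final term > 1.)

1513 = 1×1348 + 165
1348 = 8×165 + 28
165 = 5×28 + 25
28 = 1×25 + 3
25 = 8×3 + 1
3 = 3×1 + 0  (stop)
So 1513/1348 = [1; 8, 5, 1, 8, 3].

[1; 8, 5, 1, 8, 3]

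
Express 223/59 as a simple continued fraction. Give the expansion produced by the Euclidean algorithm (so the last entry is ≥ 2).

223 = 3×59 + 46
59 = 1×46 + 13
46 = 3×13 + 7
13 = 1×7 + 6
7 = 1×6 + 1
6 = 6×1 + 0  (stop)
So 223/59 = [3; 1, 3, 1, 1, 6].

[3; 1, 3, 1, 1, 6]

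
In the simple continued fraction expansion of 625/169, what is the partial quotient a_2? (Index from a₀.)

2

625 = 3·169 + 118   →  a_0 = 3
169 = 1·118 + 51   →  a_1 = 1
118 = 2·51 + 16   →  a_2 = 2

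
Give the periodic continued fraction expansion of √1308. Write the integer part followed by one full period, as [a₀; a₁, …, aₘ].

a₀ = ⌊√1308⌋ = 36.
With m₀=0, d₀=1 and mₖ₊₁ = dₖaₖ − mₖ, dₖ₊₁ = (n − mₖ₊₁²)/dₖ, aₖ₊₁ = ⌊(a₀+mₖ₊₁)/dₖ₊₁⌋:
  k=1: m=36, d=12, a=6
  k=2: m=36, d=1, a=72
d=1 and a=2a₀=72 at k=2, so the next step gives (m, d) = (36, 12) again — its k=1 value — and the period has length 2.

[36; 6, 72]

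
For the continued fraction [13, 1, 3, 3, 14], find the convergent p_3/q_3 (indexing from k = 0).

Using pₖ = aₖpₖ₋₁ + pₖ₋₂, qₖ = aₖqₖ₋₁ + qₖ₋₂ (with p₋₁=1, p₋₂=0, q₋₁=0, q₋₂=1):
  k=0: a=13, p=13, q=1
  k=1: a=1, p=14, q=1
  k=2: a=3, p=55, q=4
  k=3: a=3, p=179, q=13

179/13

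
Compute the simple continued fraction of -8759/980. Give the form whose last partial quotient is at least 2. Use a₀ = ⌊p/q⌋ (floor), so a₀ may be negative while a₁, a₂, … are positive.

[-9; 16, 15, 4]

-8759 = -9×980 + 61
980 = 16×61 + 4
61 = 15×4 + 1
4 = 4×1 + 0  (stop)
So -8759/980 = [-9; 16, 15, 4].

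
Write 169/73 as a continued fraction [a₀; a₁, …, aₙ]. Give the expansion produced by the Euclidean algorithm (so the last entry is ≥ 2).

169 = 2×73 + 23
73 = 3×23 + 4
23 = 5×4 + 3
4 = 1×3 + 1
3 = 3×1 + 0  (stop)
So 169/73 = [2; 3, 5, 1, 3].

[2; 3, 5, 1, 3]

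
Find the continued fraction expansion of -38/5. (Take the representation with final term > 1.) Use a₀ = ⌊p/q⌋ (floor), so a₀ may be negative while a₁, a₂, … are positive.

[-8; 2, 2]

-38 = -8*5 + 2
5 = 2*2 + 1
2 = 2*1 + 0  (stop)
So -38/5 = [-8; 2, 2].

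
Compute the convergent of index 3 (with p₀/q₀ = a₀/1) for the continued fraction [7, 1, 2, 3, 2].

Using pₖ = aₖpₖ₋₁ + pₖ₋₂, qₖ = aₖqₖ₋₁ + qₖ₋₂ (with p₋₁=1, p₋₂=0, q₋₁=0, q₋₂=1):
  k=0: a=7, p=7, q=1
  k=1: a=1, p=8, q=1
  k=2: a=2, p=23, q=3
  k=3: a=3, p=77, q=10

77/10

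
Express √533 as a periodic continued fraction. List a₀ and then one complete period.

a₀ = ⌊√533⌋ = 23.
With m₀=0, d₀=1 and mₖ₊₁ = dₖaₖ − mₖ, dₖ₊₁ = (n − mₖ₊₁²)/dₖ, aₖ₊₁ = ⌊(a₀+mₖ₊₁)/dₖ₊₁⌋:
  k=1: m=23, d=4, a=11
  k=2: m=21, d=23, a=1
  k=3: m=2, d=23, a=1
  k=4: m=21, d=4, a=11
  k=5: m=23, d=1, a=46
d=1 and a=2a₀=46 at k=5, so the next step gives (m, d) = (23, 4) again — its k=1 value — and the period has length 5.

[23; 11, 1, 1, 11, 46]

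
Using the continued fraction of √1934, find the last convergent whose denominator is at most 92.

1935/44

√1934 = [43; 1, 42, 1, 86, …] (period length 4).
Convergents:
  p_0/q_0 = 43/1
  p_1/q_1 = 44/1
  p_2/q_2 = 1891/43
  p_3/q_3 = 1935/44
  p_4/q_4 = 168301/3827
q_3 = 44 ≤ 92 < 3827 = q_4, so the answer is 1935/44.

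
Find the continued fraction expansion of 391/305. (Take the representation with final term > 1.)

391 = 1*305 + 86
305 = 3*86 + 47
86 = 1*47 + 39
47 = 1*39 + 8
39 = 4*8 + 7
8 = 1*7 + 1
7 = 7*1 + 0  (stop)
So 391/305 = [1; 3, 1, 1, 4, 1, 7].

[1; 3, 1, 1, 4, 1, 7]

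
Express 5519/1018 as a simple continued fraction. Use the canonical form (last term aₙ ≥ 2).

[5; 2, 2, 1, 2, 7, 3, 2]

5519 = 5·1018 + 429
1018 = 2·429 + 160
429 = 2·160 + 109
160 = 1·109 + 51
109 = 2·51 + 7
51 = 7·7 + 2
7 = 3·2 + 1
2 = 2·1 + 0  (stop)
So 5519/1018 = [5; 2, 2, 1, 2, 7, 3, 2].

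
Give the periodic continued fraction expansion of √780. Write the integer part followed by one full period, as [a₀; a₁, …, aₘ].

a₀ = ⌊√780⌋ = 27.
With m₀=0, d₀=1 and mₖ₊₁ = dₖaₖ − mₖ, dₖ₊₁ = (n − mₖ₊₁²)/dₖ, aₖ₊₁ = ⌊(a₀+mₖ₊₁)/dₖ₊₁⌋:
  k=1: m=27, d=51, a=1
  k=2: m=24, d=4, a=12
  k=3: m=24, d=51, a=1
  k=4: m=27, d=1, a=54
d=1 and a=2a₀=54 at k=4, so the next step gives (m, d) = (27, 51) again — its k=1 value — and the period has length 4.

[27; 1, 12, 1, 54]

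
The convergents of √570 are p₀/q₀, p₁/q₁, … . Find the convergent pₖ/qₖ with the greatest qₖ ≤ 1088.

9144/383

√570 = [23; 1, 6, 1, 46, …] (period length 4).
Convergents:
  p_0/q_0 = 23/1
  p_1/q_1 = 24/1
  p_2/q_2 = 167/7
  p_3/q_3 = 191/8
  p_4/q_4 = 8953/375
  p_5/q_5 = 9144/383
  p_6/q_6 = 63817/2673
q_5 = 383 ≤ 1088 < 2673 = q_6, so the answer is 9144/383.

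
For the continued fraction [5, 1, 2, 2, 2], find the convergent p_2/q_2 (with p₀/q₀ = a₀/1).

17/3

Using pₖ = aₖpₖ₋₁ + pₖ₋₂, qₖ = aₖqₖ₋₁ + qₖ₋₂ (with p₋₁=1, p₋₂=0, q₋₁=0, q₋₂=1):
  k=0: a=5, p=5, q=1
  k=1: a=1, p=6, q=1
  k=2: a=2, p=17, q=3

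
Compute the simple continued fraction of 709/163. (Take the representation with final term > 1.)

[4; 2, 1, 6, 8]

709 = 4*163 + 57
163 = 2*57 + 49
57 = 1*49 + 8
49 = 6*8 + 1
8 = 8*1 + 0  (stop)
So 709/163 = [4; 2, 1, 6, 8].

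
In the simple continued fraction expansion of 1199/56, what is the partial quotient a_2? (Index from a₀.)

2

1199 = 21·56 + 23   →  a_0 = 21
56 = 2·23 + 10   →  a_1 = 2
23 = 2·10 + 3   →  a_2 = 2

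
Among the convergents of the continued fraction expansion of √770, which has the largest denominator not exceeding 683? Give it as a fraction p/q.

√770 = [27; 1, 2, 1, 54, …] (period length 4).
Convergents:
  p_0/q_0 = 27/1
  p_1/q_1 = 28/1
  p_2/q_2 = 83/3
  p_3/q_3 = 111/4
  p_4/q_4 = 6077/219
  p_5/q_5 = 6188/223
  p_6/q_6 = 18453/665
  p_7/q_7 = 24641/888
q_6 = 665 ≤ 683 < 888 = q_7, so the answer is 18453/665.

18453/665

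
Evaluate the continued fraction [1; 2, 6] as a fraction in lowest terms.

19/13

Using pₖ = aₖpₖ₋₁ + pₖ₋₂ and qₖ = aₖqₖ₋₁ + qₖ₋₂:
  k=0: a=1, p=1, q=1
  k=1: a=2, p=3, q=2
  k=2: a=6, p=19, q=13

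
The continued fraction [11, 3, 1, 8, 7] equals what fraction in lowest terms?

Using pₖ = aₖpₖ₋₁ + pₖ₋₂ and qₖ = aₖqₖ₋₁ + qₖ₋₂:
  k=0: a=11, p=11, q=1
  k=1: a=3, p=34, q=3
  k=2: a=1, p=45, q=4
  k=3: a=8, p=394, q=35
  k=4: a=7, p=2803, q=249

2803/249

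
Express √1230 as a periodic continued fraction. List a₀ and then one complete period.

[35; 14, 70]

a₀ = ⌊√1230⌋ = 35.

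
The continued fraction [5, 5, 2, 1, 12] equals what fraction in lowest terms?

Using pₖ = aₖpₖ₋₁ + pₖ₋₂ and qₖ = aₖqₖ₋₁ + qₖ₋₂:
  k=0: a=5, p=5, q=1
  k=1: a=5, p=26, q=5
  k=2: a=2, p=57, q=11
  k=3: a=1, p=83, q=16
  k=4: a=12, p=1053, q=203

1053/203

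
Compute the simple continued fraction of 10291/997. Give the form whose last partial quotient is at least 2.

[10; 3, 9, 2, 3, 1, 3]

10291 = 10×997 + 321
997 = 3×321 + 34
321 = 9×34 + 15
34 = 2×15 + 4
15 = 3×4 + 3
4 = 1×3 + 1
3 = 3×1 + 0  (stop)
So 10291/997 = [10; 3, 9, 2, 3, 1, 3].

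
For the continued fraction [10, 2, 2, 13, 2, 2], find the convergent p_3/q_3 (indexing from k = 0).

697/67

Using pₖ = aₖpₖ₋₁ + pₖ₋₂, qₖ = aₖqₖ₋₁ + qₖ₋₂ (with p₋₁=1, p₋₂=0, q₋₁=0, q₋₂=1):
  k=0: a=10, p=10, q=1
  k=1: a=2, p=21, q=2
  k=2: a=2, p=52, q=5
  k=3: a=13, p=697, q=67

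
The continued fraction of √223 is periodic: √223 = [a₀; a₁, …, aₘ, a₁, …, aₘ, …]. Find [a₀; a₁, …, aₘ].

[14; 1, 13, 1, 28]

a₀ = ⌊√223⌋ = 14.
With m₀=0, d₀=1 and mₖ₊₁ = dₖaₖ − mₖ, dₖ₊₁ = (n − mₖ₊₁²)/dₖ, aₖ₊₁ = ⌊(a₀+mₖ₊₁)/dₖ₊₁⌋:
  k=1: m=14, d=27, a=1
  k=2: m=13, d=2, a=13
  k=3: m=13, d=27, a=1
  k=4: m=14, d=1, a=28
d=1 and a=2a₀=28 at k=4, so the next step gives (m, d) = (14, 27) again — its k=1 value — and the period has length 4.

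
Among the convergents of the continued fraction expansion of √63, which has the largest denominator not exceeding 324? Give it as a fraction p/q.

2024/255

√63 = [7; 1, 14, …] (period length 2).
Convergents:
  p_0/q_0 = 7/1
  p_1/q_1 = 8/1
  p_2/q_2 = 119/15
  p_3/q_3 = 127/16
  p_4/q_4 = 1897/239
  p_5/q_5 = 2024/255
  p_6/q_6 = 30233/3809
q_5 = 255 ≤ 324 < 3809 = q_6, so the answer is 2024/255.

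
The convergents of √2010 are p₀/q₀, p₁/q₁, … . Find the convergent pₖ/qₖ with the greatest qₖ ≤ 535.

√2010 = [44; 1, 4, 1, 88, …] (period length 4).
Convergents:
  p_0/q_0 = 44/1
  p_1/q_1 = 45/1
  p_2/q_2 = 224/5
  p_3/q_3 = 269/6
  p_4/q_4 = 23896/533
  p_5/q_5 = 24165/539
q_4 = 533 ≤ 535 < 539 = q_5, so the answer is 23896/533.

23896/533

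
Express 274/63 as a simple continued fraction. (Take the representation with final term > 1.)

274 = 4×63 + 22
63 = 2×22 + 19
22 = 1×19 + 3
19 = 6×3 + 1
3 = 3×1 + 0  (stop)
So 274/63 = [4; 2, 1, 6, 3].

[4; 2, 1, 6, 3]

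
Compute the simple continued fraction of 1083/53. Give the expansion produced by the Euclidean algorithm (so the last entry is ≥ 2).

1083 = 20*53 + 23
53 = 2*23 + 7
23 = 3*7 + 2
7 = 3*2 + 1
2 = 2*1 + 0  (stop)
So 1083/53 = [20; 2, 3, 3, 2].

[20; 2, 3, 3, 2]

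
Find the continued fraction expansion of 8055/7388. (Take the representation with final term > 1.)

8055 = 1*7388 + 667
7388 = 11*667 + 51
667 = 13*51 + 4
51 = 12*4 + 3
4 = 1*3 + 1
3 = 3*1 + 0  (stop)
So 8055/7388 = [1; 11, 13, 12, 1, 3].

[1; 11, 13, 12, 1, 3]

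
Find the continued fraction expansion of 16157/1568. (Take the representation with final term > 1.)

16157 = 10×1568 + 477
1568 = 3×477 + 137
477 = 3×137 + 66
137 = 2×66 + 5
66 = 13×5 + 1
5 = 5×1 + 0  (stop)
So 16157/1568 = [10; 3, 3, 2, 13, 5].

[10; 3, 3, 2, 13, 5]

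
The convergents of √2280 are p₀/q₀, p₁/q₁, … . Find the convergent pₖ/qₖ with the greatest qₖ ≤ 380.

18097/379

√2280 = [47; 1, 2, 1, 94, …] (period length 4).
Convergents:
  p_0/q_0 = 47/1
  p_1/q_1 = 48/1
  p_2/q_2 = 143/3
  p_3/q_3 = 191/4
  p_4/q_4 = 18097/379
  p_5/q_5 = 18288/383
q_4 = 379 ≤ 380 < 383 = q_5, so the answer is 18097/379.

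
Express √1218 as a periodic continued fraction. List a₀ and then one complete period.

a₀ = ⌊√1218⌋ = 34.

[34; 1, 8, 1, 68]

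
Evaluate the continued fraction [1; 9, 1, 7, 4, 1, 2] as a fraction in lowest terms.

Using pₖ = aₖpₖ₋₁ + pₖ₋₂ and qₖ = aₖqₖ₋₁ + qₖ₋₂:
  k=0: a=1, p=1, q=1
  k=1: a=9, p=10, q=9
  k=2: a=1, p=11, q=10
  k=3: a=7, p=87, q=79
  k=4: a=4, p=359, q=326
  k=5: a=1, p=446, q=405
  k=6: a=2, p=1251, q=1136

1251/1136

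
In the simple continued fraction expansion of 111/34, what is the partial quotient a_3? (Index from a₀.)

3

111 = 3·34 + 9   →  a_0 = 3
34 = 3·9 + 7   →  a_1 = 3
9 = 1·7 + 2   →  a_2 = 1
7 = 3·2 + 1   →  a_3 = 3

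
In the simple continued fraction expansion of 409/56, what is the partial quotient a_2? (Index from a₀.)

3

409 = 7·56 + 17   →  a_0 = 7
56 = 3·17 + 5   →  a_1 = 3
17 = 3·5 + 2   →  a_2 = 3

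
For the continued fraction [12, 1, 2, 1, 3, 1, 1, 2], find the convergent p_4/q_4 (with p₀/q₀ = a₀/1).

Using pₖ = aₖpₖ₋₁ + pₖ₋₂, qₖ = aₖqₖ₋₁ + qₖ₋₂ (with p₋₁=1, p₋₂=0, q₋₁=0, q₋₂=1):
  k=0: a=12, p=12, q=1
  k=1: a=1, p=13, q=1
  k=2: a=2, p=38, q=3
  k=3: a=1, p=51, q=4
  k=4: a=3, p=191, q=15

191/15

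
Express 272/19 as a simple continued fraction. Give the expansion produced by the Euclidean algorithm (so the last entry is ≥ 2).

[14; 3, 6]

272 = 14·19 + 6
19 = 3·6 + 1
6 = 6·1 + 0  (stop)
So 272/19 = [14; 3, 6].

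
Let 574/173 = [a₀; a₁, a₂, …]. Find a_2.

574 = 3·173 + 55   →  a_0 = 3
173 = 3·55 + 8   →  a_1 = 3
55 = 6·8 + 7   →  a_2 = 6

6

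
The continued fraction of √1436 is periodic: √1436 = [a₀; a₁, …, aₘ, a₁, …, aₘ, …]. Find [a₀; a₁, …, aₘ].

[37; 1, 8, 2, 18, 2, 8, 1, 74]

a₀ = ⌊√1436⌋ = 37.
With m₀=0, d₀=1 and mₖ₊₁ = dₖaₖ − mₖ, dₖ₊₁ = (n − mₖ₊₁²)/dₖ, aₖ₊₁ = ⌊(a₀+mₖ₊₁)/dₖ₊₁⌋:
  k=1: m=37, d=67, a=1
  k=2: m=30, d=8, a=8
  k=3: m=34, d=35, a=2
  k=4: m=36, d=4, a=18
  k=5: m=36, d=35, a=2
  k=6: m=34, d=8, a=8
  k=7: m=30, d=67, a=1
  k=8: m=37, d=1, a=74
d=1 and a=2a₀=74 at k=8, so the next step gives (m, d) = (37, 67) again — its k=1 value — and the period has length 8.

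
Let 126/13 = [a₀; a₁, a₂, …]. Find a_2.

2

126 = 9·13 + 9   →  a_0 = 9
13 = 1·9 + 4   →  a_1 = 1
9 = 2·4 + 1   →  a_2 = 2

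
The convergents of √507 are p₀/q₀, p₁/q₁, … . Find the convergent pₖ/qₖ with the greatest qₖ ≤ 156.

√507 = [22; 1, 1, 14, 1, 1, 44, …] (period length 6).
Convergents:
  p_0/q_0 = 22/1
  p_1/q_1 = 23/1
  p_2/q_2 = 45/2
  p_3/q_3 = 653/29
  p_4/q_4 = 698/31
  p_5/q_5 = 1351/60
  p_6/q_6 = 60142/2671
q_5 = 60 ≤ 156 < 2671 = q_6, so the answer is 1351/60.

1351/60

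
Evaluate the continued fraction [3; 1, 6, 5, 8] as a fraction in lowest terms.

Using pₖ = aₖpₖ₋₁ + pₖ₋₂ and qₖ = aₖqₖ₋₁ + qₖ₋₂:
  k=0: a=3, p=3, q=1
  k=1: a=1, p=4, q=1
  k=2: a=6, p=27, q=7
  k=3: a=5, p=139, q=36
  k=4: a=8, p=1139, q=295

1139/295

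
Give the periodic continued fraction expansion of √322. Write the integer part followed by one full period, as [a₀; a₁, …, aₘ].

[17; 1, 16, 1, 34]

a₀ = ⌊√322⌋ = 17.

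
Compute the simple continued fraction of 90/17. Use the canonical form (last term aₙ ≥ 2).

[5; 3, 2, 2]

90 = 5·17 + 5
17 = 3·5 + 2
5 = 2·2 + 1
2 = 2·1 + 0  (stop)
So 90/17 = [5; 3, 2, 2].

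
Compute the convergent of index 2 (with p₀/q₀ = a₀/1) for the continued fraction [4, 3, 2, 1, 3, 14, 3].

Using pₖ = aₖpₖ₋₁ + pₖ₋₂, qₖ = aₖqₖ₋₁ + qₖ₋₂ (with p₋₁=1, p₋₂=0, q₋₁=0, q₋₂=1):
  k=0: a=4, p=4, q=1
  k=1: a=3, p=13, q=3
  k=2: a=2, p=30, q=7

30/7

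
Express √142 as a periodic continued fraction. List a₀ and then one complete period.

a₀ = ⌊√142⌋ = 11.
With m₀=0, d₀=1 and mₖ₊₁ = dₖaₖ − mₖ, dₖ₊₁ = (n − mₖ₊₁²)/dₖ, aₖ₊₁ = ⌊(a₀+mₖ₊₁)/dₖ₊₁⌋:
  k=1: m=11, d=21, a=1
  k=2: m=10, d=2, a=10
  k=3: m=10, d=21, a=1
  k=4: m=11, d=1, a=22
d=1 and a=2a₀=22 at k=4, so the next step gives (m, d) = (11, 21) again — its k=1 value — and the period has length 4.

[11; 1, 10, 1, 22]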